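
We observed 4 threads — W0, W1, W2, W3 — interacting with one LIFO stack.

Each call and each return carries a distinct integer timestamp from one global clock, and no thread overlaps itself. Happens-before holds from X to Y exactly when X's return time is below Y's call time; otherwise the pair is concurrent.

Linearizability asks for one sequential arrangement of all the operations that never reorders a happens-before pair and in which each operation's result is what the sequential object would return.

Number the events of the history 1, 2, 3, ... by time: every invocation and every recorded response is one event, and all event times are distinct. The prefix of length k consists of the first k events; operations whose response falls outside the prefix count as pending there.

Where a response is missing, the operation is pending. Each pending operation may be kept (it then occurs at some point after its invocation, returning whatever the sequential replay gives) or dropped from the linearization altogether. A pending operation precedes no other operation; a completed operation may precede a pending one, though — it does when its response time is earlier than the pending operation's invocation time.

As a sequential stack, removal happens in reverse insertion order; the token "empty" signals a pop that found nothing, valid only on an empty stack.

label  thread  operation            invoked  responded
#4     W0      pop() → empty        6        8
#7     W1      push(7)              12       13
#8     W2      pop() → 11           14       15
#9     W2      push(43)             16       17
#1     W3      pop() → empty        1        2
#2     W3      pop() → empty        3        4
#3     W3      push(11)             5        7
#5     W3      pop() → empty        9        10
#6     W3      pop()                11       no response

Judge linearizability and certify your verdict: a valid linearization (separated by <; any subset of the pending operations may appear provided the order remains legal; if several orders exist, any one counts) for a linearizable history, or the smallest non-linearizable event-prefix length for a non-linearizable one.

already the first 10 events (up to #5's response at time 10) admit no linearization; the first 9 still do
the 5 completed operations admit 2 real-time orders; each fails the LIFO stack replay
take #1, #2, #3, #4, #5: step 4 already fails, because #4 pop() → empty cannot occur there
take #1, #2, #4, #3, #5: step 5 already fails, because #5 pop() → empty cannot occur there

not linearizable — minimal violating prefix: 10 events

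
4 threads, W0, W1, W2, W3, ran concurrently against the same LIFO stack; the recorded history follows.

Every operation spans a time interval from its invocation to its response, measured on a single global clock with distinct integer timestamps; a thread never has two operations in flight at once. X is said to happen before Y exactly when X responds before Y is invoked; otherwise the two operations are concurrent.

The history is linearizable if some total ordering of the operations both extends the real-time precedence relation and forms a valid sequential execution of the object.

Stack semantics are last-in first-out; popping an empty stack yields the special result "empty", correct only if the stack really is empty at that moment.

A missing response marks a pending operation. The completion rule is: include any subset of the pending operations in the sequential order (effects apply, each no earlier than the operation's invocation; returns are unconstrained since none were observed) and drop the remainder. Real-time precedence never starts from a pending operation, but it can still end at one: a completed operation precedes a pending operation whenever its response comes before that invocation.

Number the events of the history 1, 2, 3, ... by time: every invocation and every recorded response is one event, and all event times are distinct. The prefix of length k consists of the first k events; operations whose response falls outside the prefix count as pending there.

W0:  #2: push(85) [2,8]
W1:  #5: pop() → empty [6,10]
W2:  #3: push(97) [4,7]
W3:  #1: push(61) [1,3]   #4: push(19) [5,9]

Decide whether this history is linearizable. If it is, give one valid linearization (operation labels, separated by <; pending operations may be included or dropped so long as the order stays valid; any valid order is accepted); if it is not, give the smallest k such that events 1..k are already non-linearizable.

not linearizable — minimal violating prefix: 10 events

the violation lands at event 10, #5's response at time 10: events 1..9 linearize, events 1..10 do not
all 30 real-time-respecting orders fail — 5 completed LIFO stack operations, no legal replay
one such order, #1, #2, #3, #4, #5, breaks at step 5 where #5 pop() → empty is illegal
one such order, #1, #2, #3, #5, #4, breaks at step 4 where #5 pop() → empty is illegal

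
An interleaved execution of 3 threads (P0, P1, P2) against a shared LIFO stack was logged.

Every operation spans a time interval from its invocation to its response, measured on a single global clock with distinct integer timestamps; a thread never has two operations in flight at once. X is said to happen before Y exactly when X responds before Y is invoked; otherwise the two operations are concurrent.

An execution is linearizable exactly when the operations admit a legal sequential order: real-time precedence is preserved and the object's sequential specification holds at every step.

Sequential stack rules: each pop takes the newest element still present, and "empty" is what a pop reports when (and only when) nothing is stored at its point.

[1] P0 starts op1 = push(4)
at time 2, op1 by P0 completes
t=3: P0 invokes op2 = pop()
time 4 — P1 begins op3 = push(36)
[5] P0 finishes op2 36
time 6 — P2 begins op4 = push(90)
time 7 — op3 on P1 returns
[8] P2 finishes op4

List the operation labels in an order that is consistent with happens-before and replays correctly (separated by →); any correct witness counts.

op1 → op3 → op2 → op4

after step 1 (op1 push(4)): stack <4>
after step 2 (op3 push(36)): stack <4,36>
after step 3 (op2 pop() → 36): stack <4>
after step 4 (op4 push(90)): stack <4,90>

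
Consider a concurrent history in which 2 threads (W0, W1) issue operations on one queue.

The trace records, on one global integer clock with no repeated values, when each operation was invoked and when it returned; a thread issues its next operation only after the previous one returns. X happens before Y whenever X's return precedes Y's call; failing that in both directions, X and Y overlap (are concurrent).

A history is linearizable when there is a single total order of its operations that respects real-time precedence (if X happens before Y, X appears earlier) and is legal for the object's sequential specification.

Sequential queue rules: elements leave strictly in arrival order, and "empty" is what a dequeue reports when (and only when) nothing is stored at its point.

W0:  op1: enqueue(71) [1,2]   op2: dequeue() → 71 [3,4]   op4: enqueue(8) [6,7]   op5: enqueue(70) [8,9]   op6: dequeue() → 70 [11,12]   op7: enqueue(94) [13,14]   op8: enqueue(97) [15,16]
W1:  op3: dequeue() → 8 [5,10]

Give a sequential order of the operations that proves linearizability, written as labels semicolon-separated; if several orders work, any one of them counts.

after step 1 (op1 enqueue(71)): queue <71>
after step 2 (op2 dequeue() → 71): queue <>
after step 3 (op4 enqueue(8)): queue <8>
after step 4 (op3 dequeue() → 8): queue <>
after step 5 (op5 enqueue(70)): queue <70>
after step 6 (op6 dequeue() → 70): queue <>
after step 7 (op7 enqueue(94)): queue <94>
after step 8 (op8 enqueue(97)): queue <94,97>

op1; op2; op4; op3; op5; op6; op7; op8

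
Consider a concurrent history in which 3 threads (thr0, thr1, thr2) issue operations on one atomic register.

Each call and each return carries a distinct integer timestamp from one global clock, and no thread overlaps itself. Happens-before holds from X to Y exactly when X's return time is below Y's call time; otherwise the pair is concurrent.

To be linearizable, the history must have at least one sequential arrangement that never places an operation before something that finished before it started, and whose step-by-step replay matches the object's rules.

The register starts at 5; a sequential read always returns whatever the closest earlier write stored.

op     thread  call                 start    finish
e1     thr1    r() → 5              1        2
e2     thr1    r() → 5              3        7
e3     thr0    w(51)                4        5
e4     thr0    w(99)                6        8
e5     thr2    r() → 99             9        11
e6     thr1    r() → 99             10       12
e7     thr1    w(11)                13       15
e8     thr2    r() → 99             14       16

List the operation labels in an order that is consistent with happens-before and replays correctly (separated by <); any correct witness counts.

e1 < e2 < e3 < e4 < e5 < e6 < e8 < e7

step 1: e1 r() → 5 — value 5
step 2: e2 r() → 5 — value 5
step 3: e3 w(51) — value 51
step 4: e4 w(99) — value 99
step 5: e5 r() → 99 — value 99
step 6: e6 r() → 99 — value 99
step 7: e8 r() → 99 — value 99
step 8: e7 w(11) — value 11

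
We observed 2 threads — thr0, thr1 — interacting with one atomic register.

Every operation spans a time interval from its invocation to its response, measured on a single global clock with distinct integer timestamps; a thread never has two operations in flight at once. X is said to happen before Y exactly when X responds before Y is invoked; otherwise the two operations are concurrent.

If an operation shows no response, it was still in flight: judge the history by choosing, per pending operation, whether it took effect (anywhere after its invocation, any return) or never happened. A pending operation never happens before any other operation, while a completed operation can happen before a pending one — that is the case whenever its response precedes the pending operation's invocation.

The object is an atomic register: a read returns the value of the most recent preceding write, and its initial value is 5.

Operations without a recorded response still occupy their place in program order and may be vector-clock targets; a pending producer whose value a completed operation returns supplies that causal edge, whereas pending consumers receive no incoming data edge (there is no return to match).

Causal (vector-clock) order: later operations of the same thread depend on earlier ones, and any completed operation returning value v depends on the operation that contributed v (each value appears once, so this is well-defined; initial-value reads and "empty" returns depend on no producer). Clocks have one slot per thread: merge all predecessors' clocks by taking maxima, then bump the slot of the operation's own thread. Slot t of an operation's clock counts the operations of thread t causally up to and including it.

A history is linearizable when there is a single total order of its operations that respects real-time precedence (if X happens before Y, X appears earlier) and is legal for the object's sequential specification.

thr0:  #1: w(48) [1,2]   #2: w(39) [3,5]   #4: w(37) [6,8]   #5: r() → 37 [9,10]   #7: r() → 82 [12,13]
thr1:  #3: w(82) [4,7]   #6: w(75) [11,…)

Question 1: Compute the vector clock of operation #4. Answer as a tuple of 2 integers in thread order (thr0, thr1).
#3 (invocation 4): nothing precedes it; thr1's component alone gives (0, 1)
#1 (invocation 1): nothing precedes it; thr0's component alone gives (1, 0)
#6, invoked 11, takes VC(#3)=(0, 1) under max, adds 1 for thr1 → (0, 2)
#2, invoked 3, takes VC(#1)=(1, 0) under max, adds 1 for thr0 → (2, 0)
#4, invoked 6, takes VC(#2)=(2, 0) under max, adds 1 for thr0 → (3, 0)
#5, invoked 9, takes VC(#4)=(3, 0) under max, adds 1 for thr0 → (4, 0)
#7, invoked 12, takes VC(#3)=(0, 1), VC(#5)=(4, 0) under max, adds 1 for thr0 → (5, 1)
target: VC(#4) = (3, 0)

(3, 0)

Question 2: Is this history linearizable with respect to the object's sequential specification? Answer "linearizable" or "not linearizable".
already the first 13 events (up to #7's response at time 13) admit no linearization; the first 12 still do
no legal order exists: 3 real-time-consistent candidates over 6 completed atomic register operations, all rejected
include/drop combinations of the 1 pending operation (#6) were all tried; none helps
take #1, #2, #3, #4, #5, #7 (pending dropped): step 6 already fails, because #7 r() → 82 cannot occur there
take #1, #2, #4, #3, #5, #7 (pending dropped): step 5 already fails, because #5 r() → 37 cannot occur there

not linearizable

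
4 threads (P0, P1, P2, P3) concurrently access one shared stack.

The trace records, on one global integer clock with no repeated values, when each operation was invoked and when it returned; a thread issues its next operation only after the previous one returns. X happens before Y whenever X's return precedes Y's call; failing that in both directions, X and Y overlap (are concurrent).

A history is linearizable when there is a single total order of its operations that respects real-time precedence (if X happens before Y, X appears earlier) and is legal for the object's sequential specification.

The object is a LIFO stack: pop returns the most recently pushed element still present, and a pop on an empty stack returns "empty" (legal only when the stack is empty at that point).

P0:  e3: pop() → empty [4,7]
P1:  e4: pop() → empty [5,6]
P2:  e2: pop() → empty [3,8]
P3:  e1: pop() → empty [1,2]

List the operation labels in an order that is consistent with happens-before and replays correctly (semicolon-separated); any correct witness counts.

e1; e2; e3; e4

step 1: e1 pop() → empty — stack <>
step 2: e2 pop() → empty — stack <>
step 3: e3 pop() → empty — stack <>
step 4: e4 pop() → empty — stack <>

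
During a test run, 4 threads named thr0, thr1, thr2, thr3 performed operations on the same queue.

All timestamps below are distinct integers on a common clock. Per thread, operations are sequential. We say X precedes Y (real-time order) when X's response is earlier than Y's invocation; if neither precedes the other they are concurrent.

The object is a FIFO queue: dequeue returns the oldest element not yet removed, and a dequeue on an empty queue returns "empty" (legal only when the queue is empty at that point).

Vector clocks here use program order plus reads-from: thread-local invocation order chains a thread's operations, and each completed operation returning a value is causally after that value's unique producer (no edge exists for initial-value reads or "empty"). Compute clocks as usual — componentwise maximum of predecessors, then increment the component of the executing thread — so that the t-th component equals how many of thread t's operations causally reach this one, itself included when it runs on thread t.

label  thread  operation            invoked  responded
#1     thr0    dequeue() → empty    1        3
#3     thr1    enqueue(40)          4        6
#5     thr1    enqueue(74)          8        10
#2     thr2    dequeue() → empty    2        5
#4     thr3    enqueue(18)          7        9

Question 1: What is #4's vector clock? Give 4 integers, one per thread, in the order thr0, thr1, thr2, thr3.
(0, 0, 0, 1)

invoked at 7, #4 has no predecessors; its own thr3 bump gives (0, 0, 0, 1)
invoked at 2, #2 has no predecessors; its own thr2 bump gives (0, 0, 1, 0)
invoked at 4, #3 has no predecessors; its own thr1 bump gives (0, 1, 0, 0)
invoked at 1, #1 has no predecessors; its own thr0 bump gives (1, 0, 0, 0)
#5 (invocation 8): componentwise max over VC(#3)=(0, 1, 0, 0), +1 at thr1, giving (0, 2, 0, 0)
target: VC(#4) = (0, 0, 0, 1)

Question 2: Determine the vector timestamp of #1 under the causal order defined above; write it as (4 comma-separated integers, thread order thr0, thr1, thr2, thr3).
(1, 0, 0, 0)

#4, invoked 7, has no incoming edges; only thr3's bump applies → (0, 0, 0, 1)
#2, invoked 2, has no incoming edges; only thr2's bump applies → (0, 0, 1, 0)
#3, invoked 4, has no incoming edges; only thr1's bump applies → (0, 1, 0, 0)
#1, invoked 1, has no incoming edges; only thr0's bump applies → (1, 0, 0, 0)
merge at #5 (invoked 8): VC(#3)=(0, 1, 0, 0), own-thread bump on thr1 → (0, 2, 0, 0)
target: VC(#1) = (1, 0, 0, 0)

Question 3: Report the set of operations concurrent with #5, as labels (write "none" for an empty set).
#4

concurrent with #5 ([8,10]): every op whose interval crosses 8..10
#1 [1,3]: before
#2 [2,5]: before
#3 [4,6]: before
#4 [7,9]: concurrent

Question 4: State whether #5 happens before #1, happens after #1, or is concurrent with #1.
after

#5 spans [8,10], #1 spans [1,3]
resp(#1)=3 < inv(#5)=8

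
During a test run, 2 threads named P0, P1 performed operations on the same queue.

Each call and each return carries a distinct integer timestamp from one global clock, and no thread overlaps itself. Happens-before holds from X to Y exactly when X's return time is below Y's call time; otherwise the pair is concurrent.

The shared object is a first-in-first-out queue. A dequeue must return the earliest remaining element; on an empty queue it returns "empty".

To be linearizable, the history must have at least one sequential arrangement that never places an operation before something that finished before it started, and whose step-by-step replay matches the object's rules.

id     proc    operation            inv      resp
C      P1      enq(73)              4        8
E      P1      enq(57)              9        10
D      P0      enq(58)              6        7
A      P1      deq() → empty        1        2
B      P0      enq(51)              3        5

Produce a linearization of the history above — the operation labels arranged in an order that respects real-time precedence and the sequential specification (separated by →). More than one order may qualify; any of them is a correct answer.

after step 1 (A deq() → empty): queue <>
after step 2 (B enq(51)): queue <51>
after step 3 (C enq(73)): queue <51,73>
after step 4 (D enq(58)): queue <51,73,58>
after step 5 (E enq(57)): queue <51,73,58,57>

A → B → C → D → E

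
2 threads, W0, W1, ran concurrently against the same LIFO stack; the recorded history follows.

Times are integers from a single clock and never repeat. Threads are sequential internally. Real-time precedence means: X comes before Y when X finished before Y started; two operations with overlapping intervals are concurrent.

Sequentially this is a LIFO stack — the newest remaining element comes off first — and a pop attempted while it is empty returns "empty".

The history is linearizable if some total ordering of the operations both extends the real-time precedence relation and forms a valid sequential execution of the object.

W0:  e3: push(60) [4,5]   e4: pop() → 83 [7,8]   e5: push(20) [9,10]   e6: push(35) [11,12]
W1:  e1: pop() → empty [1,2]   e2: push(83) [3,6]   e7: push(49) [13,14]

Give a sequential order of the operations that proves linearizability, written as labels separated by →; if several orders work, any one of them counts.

1. e1 pop() → empty, leaving stack <>
2. e3 push(60), leaving stack <60>
3. e2 push(83), leaving stack <60,83>
4. e4 pop() → 83, leaving stack <60>
5. e5 push(20), leaving stack <60,20>
6. e6 push(35), leaving stack <60,20,35>
7. e7 push(49), leaving stack <60,20,35,49>

e1 → e3 → e2 → e4 → e5 → e6 → e7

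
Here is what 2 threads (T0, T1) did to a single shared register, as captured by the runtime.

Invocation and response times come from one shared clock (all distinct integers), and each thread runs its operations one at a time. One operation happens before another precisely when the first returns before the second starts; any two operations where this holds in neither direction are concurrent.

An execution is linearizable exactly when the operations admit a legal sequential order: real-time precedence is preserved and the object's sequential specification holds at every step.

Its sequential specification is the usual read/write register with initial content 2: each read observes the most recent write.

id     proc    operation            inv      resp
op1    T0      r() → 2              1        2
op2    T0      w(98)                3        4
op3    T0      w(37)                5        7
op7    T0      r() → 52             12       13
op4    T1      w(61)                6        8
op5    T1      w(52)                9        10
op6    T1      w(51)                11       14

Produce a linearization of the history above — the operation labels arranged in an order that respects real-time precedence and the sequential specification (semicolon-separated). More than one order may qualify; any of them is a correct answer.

1. op1 r() → 2, leaving value 2
2. op2 w(98), leaving value 98
3. op3 w(37), leaving value 37
4. op4 w(61), leaving value 61
5. op5 w(52), leaving value 52
6. op7 r() → 52, leaving value 52
7. op6 w(51), leaving value 51

op1; op2; op3; op4; op5; op7; op6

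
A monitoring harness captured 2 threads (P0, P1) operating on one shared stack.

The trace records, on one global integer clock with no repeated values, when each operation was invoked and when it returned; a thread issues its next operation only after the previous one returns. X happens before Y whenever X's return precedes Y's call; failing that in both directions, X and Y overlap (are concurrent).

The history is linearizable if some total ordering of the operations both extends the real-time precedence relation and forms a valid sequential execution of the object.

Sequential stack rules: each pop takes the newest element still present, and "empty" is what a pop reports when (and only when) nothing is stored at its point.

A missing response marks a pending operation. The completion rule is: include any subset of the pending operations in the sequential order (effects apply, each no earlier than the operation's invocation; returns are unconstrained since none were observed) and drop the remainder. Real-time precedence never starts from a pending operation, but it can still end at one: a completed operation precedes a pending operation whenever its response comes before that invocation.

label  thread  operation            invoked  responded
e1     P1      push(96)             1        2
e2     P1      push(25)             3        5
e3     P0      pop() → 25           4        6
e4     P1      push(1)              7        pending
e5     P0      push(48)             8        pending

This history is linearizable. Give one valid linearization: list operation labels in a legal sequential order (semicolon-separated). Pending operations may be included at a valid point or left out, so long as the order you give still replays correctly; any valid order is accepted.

e1; e2; e3

1. e1 push(96), leaving stack <96>
2. e2 push(25), leaving stack <96,25>
3. e3 pop() → 25, leaving stack <96>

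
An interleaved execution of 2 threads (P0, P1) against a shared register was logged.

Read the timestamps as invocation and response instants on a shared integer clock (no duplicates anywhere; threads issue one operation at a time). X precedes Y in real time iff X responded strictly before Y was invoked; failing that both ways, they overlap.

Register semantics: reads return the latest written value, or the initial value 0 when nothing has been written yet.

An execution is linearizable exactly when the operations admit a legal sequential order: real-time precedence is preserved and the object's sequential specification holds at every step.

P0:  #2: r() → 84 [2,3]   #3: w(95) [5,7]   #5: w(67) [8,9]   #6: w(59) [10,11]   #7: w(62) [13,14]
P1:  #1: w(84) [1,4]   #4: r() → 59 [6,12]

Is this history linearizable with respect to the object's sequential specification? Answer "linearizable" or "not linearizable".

witness order: #1, #2, #3, #5, #6, #4, #7
step 1: #1 w(84) — value 84
step 2: #2 r() → 84 — value 84
step 3: #3 w(95) — value 95
step 4: #5 w(67) — value 67
step 5: #6 w(59) — value 59
step 6: #4 r() → 59 — value 59
step 7: #7 w(62) — value 62

linearizable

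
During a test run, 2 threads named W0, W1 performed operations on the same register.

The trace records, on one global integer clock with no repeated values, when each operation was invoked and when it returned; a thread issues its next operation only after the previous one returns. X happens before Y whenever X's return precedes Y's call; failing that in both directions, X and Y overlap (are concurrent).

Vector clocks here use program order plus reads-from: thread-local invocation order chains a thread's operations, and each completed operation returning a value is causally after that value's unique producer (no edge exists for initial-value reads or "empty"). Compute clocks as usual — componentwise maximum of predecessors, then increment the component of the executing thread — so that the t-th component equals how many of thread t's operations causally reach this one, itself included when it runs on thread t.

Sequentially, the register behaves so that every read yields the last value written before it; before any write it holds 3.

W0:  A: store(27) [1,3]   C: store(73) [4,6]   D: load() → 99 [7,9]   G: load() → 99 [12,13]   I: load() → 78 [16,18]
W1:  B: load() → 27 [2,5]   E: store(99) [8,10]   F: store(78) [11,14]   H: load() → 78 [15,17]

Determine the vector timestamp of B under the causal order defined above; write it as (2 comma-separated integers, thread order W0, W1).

A, invoked 1, has no incoming edges; only W0's bump applies → (1, 0)
merge at B (invoked 2): VC(A)=(1, 0), own-thread bump on W1 → (1, 1)
merge at C (invoked 4): VC(A)=(1, 0), own-thread bump on W0 → (2, 0)
merge at E (invoked 8): VC(B)=(1, 1), own-thread bump on W1 → (1, 2)
merge at F (invoked 11): VC(E)=(1, 2), own-thread bump on W1 → (1, 3)
merge at H (invoked 15): VC(F)=(1, 3), own-thread bump on W1 → (1, 4)
merge at D (invoked 7): VC(C)=(2, 0), VC(E)=(1, 2), own-thread bump on W0 → (3, 2)
merge at G (invoked 12): VC(D)=(3, 2), VC(E)=(1, 2), own-thread bump on W0 → (4, 2)
merge at I (invoked 16): VC(F)=(1, 3), VC(G)=(4, 2), own-thread bump on W0 → (5, 3)
target: VC(B) = (1, 1)

(1, 1)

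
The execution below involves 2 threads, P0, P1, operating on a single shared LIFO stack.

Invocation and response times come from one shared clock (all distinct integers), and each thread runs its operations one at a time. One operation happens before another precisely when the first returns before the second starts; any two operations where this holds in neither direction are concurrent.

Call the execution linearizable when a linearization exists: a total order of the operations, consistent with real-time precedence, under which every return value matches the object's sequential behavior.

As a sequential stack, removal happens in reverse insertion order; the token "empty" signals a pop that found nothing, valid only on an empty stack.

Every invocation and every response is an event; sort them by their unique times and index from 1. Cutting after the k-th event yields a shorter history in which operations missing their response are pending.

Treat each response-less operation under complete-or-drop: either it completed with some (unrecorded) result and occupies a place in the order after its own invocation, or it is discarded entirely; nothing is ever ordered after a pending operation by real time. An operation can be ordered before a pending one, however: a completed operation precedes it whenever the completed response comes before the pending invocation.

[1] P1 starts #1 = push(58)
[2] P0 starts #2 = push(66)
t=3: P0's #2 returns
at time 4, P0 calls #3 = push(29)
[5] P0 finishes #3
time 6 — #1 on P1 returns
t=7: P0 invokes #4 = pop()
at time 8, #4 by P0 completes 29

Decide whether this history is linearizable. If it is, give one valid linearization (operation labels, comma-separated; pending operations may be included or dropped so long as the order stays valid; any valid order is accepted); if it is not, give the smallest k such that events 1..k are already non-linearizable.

after step 1 (#1 push(58)): stack <58>
after step 2 (#2 push(66)): stack <58,66>
after step 3 (#3 push(29)): stack <58,66,29>
after step 4 (#4 pop() → 29): stack <58,66>

linearizable — witness: #1, #2, #3, #4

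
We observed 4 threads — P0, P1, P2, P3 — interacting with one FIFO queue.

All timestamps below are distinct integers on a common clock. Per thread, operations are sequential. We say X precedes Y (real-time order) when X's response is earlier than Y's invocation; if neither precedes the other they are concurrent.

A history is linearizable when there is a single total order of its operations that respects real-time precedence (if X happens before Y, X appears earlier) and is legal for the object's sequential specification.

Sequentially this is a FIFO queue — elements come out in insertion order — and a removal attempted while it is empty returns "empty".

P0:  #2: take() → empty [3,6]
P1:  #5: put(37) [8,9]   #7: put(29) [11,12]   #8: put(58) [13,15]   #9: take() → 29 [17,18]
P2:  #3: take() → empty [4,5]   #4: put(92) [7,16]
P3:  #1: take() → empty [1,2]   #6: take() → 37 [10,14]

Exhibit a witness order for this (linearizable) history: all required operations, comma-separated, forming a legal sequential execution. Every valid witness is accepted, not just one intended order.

#1, #2, #3, #5, #6, #7, #4, #8, #9

step 1: #1 take() → empty — queue <>
step 2: #2 take() → empty — queue <>
step 3: #3 take() → empty — queue <>
step 4: #5 put(37) — queue <37>
step 5: #6 take() → 37 — queue <>
step 6: #7 put(29) — queue <29>
step 7: #4 put(92) — queue <29,92>
step 8: #8 put(58) — queue <29,92,58>
step 9: #9 take() → 29 — queue <92,58>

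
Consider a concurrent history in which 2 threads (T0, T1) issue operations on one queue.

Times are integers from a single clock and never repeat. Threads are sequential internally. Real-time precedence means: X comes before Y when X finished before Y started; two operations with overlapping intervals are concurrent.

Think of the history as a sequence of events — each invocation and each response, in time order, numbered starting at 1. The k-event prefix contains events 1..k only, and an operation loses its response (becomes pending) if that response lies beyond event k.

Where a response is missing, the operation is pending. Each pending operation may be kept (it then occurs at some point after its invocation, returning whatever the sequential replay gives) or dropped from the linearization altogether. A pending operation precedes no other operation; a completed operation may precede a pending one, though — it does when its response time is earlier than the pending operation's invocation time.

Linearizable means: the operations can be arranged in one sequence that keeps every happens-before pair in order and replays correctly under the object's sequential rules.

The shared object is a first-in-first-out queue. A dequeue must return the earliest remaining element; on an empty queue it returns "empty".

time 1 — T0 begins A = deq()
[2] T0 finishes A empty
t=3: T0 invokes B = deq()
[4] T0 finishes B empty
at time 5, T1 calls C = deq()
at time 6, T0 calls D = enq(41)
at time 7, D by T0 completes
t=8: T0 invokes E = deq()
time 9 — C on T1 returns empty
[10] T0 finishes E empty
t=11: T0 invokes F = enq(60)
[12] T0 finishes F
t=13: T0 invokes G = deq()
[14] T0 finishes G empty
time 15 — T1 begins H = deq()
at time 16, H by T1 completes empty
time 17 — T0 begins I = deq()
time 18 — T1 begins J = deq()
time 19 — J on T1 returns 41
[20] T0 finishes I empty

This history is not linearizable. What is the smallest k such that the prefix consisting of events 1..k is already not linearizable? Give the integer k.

a valid linearization of events 1..9 exists, for instance A, B, C, D:
1. A deq() → empty, leaving queue <>
2. B deq() → empty, leaving queue <>
3. C deq() → empty, leaving queue <>
4. D enq(41), leaving queue <41>
with event 10 included (E responding at time 10), all real-time-consistent orders fail
e.g. A, B, C, D, E: illegal at step 5, since E deq() → empty cannot apply there
e.g. A, B, D, C, E: illegal at step 4, since C deq() → empty cannot apply there

10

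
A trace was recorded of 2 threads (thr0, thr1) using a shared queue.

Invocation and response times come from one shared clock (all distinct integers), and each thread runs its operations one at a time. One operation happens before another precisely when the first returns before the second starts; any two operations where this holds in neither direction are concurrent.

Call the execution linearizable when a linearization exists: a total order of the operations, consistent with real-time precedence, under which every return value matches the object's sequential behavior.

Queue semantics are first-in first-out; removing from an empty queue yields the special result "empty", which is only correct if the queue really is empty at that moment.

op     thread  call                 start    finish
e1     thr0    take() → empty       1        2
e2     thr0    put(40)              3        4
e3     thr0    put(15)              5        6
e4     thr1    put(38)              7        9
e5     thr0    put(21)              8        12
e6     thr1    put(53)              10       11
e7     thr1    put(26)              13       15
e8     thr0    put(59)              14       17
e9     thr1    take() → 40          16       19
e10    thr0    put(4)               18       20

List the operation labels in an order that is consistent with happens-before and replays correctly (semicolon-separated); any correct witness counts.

e1; e2; e3; e4; e5; e6; e7; e8; e9; e10

1. e1 take() → empty, leaving queue <>
2. e2 put(40), leaving queue <40>
3. e3 put(15), leaving queue <40,15>
4. e4 put(38), leaving queue <40,15,38>
5. e5 put(21), leaving queue <40,15,38,21>
6. e6 put(53), leaving queue <40,15,38,21,53>
7. e7 put(26), leaving queue <40,15,38,21,53,26>
8. e8 put(59), leaving queue <40,15,38,21,53,26,59>
9. e9 take() → 40, leaving queue <15,38,21,53,26,59>
10. e10 put(4), leaving queue <15,38,21,53,26,59,4>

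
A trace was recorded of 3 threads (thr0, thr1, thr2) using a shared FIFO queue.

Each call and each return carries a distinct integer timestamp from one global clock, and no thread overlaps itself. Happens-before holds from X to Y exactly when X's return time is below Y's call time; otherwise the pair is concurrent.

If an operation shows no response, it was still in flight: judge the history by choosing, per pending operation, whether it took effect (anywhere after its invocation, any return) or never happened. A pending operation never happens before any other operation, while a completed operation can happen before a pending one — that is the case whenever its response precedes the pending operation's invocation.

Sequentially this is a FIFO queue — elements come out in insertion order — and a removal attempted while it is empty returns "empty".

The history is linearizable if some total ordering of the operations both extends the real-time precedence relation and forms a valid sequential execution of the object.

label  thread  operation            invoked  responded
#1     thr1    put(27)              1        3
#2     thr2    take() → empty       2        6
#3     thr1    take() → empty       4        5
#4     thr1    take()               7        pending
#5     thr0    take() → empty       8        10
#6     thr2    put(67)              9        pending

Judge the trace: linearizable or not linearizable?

not linearizable

already the first 6 events (up to #2's response at time 6) admit no linearization; the first 5 still do
all 3 real-time-respecting orders fail — 3 completed FIFO queue operations, no legal replay
take #1, #2, #3: step 2 already fails, because #2 take() → empty cannot occur there
take #1, #3, #2: step 2 already fails, because #3 take() → empty cannot occur there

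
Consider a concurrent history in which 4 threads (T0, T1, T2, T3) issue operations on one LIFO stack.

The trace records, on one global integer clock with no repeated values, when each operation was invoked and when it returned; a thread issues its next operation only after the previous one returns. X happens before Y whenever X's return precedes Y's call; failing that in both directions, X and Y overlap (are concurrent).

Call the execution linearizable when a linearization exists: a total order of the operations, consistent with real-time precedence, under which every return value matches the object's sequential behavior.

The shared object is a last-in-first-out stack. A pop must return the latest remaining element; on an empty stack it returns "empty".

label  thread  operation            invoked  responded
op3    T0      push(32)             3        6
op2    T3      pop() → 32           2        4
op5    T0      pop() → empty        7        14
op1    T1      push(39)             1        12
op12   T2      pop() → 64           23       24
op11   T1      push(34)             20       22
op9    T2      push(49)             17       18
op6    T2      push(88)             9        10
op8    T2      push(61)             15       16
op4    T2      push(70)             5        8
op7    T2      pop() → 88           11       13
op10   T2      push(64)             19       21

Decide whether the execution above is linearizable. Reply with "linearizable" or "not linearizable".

witness order: op3, op2, op5, op1, op4, op6, op7, op8, op9, op11, op10, op12
step 1: op3 push(32) — stack <32>
step 2: op2 pop() → 32 — stack <>
step 3: op5 pop() → empty — stack <>
step 4: op1 push(39) — stack <39>
step 5: op4 push(70) — stack <39,70>
step 6: op6 push(88) — stack <39,70,88>
step 7: op7 pop() → 88 — stack <39,70>
step 8: op8 push(61) — stack <39,70,61>
step 9: op9 push(49) — stack <39,70,61,49>
step 10: op11 push(34) — stack <39,70,61,49,34>
step 11: op10 push(64) — stack <39,70,61,49,34,64>
step 12: op12 pop() → 64 — stack <39,70,61,49,34>

linearizable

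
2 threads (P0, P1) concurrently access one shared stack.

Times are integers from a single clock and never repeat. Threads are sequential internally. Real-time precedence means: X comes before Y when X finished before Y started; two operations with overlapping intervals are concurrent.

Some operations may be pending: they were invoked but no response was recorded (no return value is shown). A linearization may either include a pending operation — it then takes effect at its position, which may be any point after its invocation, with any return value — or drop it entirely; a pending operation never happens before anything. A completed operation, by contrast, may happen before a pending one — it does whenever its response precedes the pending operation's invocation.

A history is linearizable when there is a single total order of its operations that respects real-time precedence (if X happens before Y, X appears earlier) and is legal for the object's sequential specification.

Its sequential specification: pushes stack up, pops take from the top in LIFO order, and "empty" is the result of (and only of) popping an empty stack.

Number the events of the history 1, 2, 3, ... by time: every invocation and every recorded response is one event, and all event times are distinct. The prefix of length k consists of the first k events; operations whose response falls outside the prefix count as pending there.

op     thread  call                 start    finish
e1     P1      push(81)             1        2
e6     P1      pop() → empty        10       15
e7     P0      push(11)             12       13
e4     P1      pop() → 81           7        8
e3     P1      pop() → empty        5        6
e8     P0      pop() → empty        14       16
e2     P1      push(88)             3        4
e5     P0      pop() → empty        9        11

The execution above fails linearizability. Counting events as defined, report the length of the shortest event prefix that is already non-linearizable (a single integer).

6

events 1..5 are still linearizable — one witness is e1, e2:
1. e1 push(81), leaving stack <81>
2. e2 push(88), leaving stack <81,88>
adding event 6 (e3 responds at 6) leaves no legal real-time order
one such order, e1, e2, e3, breaks at step 3 where e3 pop() → empty is illegal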